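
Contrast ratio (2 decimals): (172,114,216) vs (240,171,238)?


Linearize each sRGB channel c=v/255: c/12.92 if c ≤ 0.04045 else ((c+0.055)/1.055)^2.4
L = 0.2126×R_lin + 0.7152×G_lin + 0.0722×B_lin
Color 1 (172,114,216):
  R=172: 172/255≈0.6745 > 0.04045 → ((0.6745+0.055)/1.055)^2.4 ≈ 0.41254
  G=114: 114/255≈0.4471 > 0.04045 → ((0.4471+0.055)/1.055)^2.4 ≈ 0.16827
  B=216: 216/255≈0.8471 > 0.04045 → ((0.8471+0.055)/1.055)^2.4 ≈ 0.68669
  L1 = 0.2126×0.41254 + 0.7152×0.16827 + 0.0722×0.68669 ≈ 0.25763
Color 2 (240,171,238):
  R=240: 240/255≈0.9412 > 0.04045 → ((0.9412+0.055)/1.055)^2.4 ≈ 0.87137
  G=171: 171/255≈0.6706 > 0.04045 → ((0.6706+0.055)/1.055)^2.4 ≈ 0.40724
  B=238: 238/255≈0.9333 > 0.04045 → ((0.9333+0.055)/1.055)^2.4 ≈ 0.85499
  L2 = 0.2126×0.87137 + 0.7152×0.40724 + 0.0722×0.85499 ≈ 0.53824
Lighter = 0.53824, Darker = 0.25763
Ratio = (L_lighter + 0.05) / (L_darker + 0.05)
Ratio = (0.53824 + 0.05) / (0.25763 + 0.05) = 0.58824 / 0.30763 ≈ 1.9122
Ratio ≈ 1.91:1


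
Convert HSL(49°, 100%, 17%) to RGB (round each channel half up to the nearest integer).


H=49°, S=1.00, L=0.17
C = (1-|2L-1|)×S = (1-|-0.66|)×1.00 = 0.34
H' = H/60 = 49/60 ≈ 0.8167; X = C×(1-|H' mod 2 - 1|) ≈ 0.2777
m = L - C/2 = 0.17 - 0.17 = 0
Sector ⌊H'⌋ = 0 → (R',G',B') = (0.34, ≈0.2777, 0.0)
RGB = ((R'+m)×255, (G'+m)×255, (B'+m)×255) = (86.7, 70.805, 0.0)
Round half up → RGB(87, 71, 0)


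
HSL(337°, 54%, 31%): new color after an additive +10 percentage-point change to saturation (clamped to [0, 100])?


Original S = 54%
Adjustment = +10 percentage points
New S = 54 + (10) = 64
Clamp to [0, 100] → 64
= HSL(337°, 64%, 31%)


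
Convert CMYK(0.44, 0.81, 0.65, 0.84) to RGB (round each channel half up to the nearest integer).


R = 255 × (1-C) × (1-K) = 255 × 0.56 × 0.16 = 22.848 → 23
G = 255 × (1-M) × (1-K) = 255 × 0.19 × 0.16 = 7.752 → 8
B = 255 × (1-Y) × (1-K) = 255 × 0.35 × 0.16 = 14.28 → 14
= RGB(23, 8, 14)


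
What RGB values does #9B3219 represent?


9B → 155 (R)
32 → 50 (G)
19 → 25 (B)
= RGB(155, 50, 25)


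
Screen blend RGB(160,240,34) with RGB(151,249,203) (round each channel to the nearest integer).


Screen: C = 255 - (255-A)×(255-B)/255, rounded to nearest integer
R: 255 - (255-160)×(255-151)/255 = 255 - 9880/255 ≈ 255 - 38.745 = 216.255 → 216
G: 255 - (255-240)×(255-249)/255 = 255 - 90/255 ≈ 255 - 0.353 = 254.647 → 255
B: 255 - (255-34)×(255-203)/255 = 255 - 11492/255 ≈ 255 - 45.067 = 209.933 → 210
= RGB(216, 255, 210)


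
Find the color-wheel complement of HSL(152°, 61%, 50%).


Complement = opposite side of color wheel = hue + 180°
H' = (152 + 180) mod 360 = 332°
S and L unchanged.
= HSL(332°, 61%, 50%)


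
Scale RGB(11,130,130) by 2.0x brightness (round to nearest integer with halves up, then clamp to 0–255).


Multiply each channel by 2.0, round half up, clamp to [0, 255]
R: 11×2.0 = 22
G: 130×2.0 = 260 → clamp → 255
B: 130×2.0 = 260 → clamp → 255
= RGB(22, 255, 255)


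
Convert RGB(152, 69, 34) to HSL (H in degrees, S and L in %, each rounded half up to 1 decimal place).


Normalize: R'=152/255≈0.5961, G'=69/255≈0.2706, B'=34/255≈0.1333
Max=152/255, Min=34/255, Δ=Max-Min=118/255
L = (Max+Min)/2 = (152+34)/510 = 186/510 = 0.36470… → L = 36.5%
L ≤ 0.5 → S = Δ/(Max+Min) = 118/(152+34) = 118/186 = 0.63440… → S = 63.4%
(the 1/255 factors cancel in S and H, so raw channel differences can be used)
Max is R' → H = 60 × (((G-B)/Δ) mod 6) = 60 × (((69-34)/118) mod 6)
  35/118 = 0.2966…
  H = 60 × 0.2966… = 17.796…° → H = 17.8°
= HSL(17.8°, 63.4%, 36.5%)


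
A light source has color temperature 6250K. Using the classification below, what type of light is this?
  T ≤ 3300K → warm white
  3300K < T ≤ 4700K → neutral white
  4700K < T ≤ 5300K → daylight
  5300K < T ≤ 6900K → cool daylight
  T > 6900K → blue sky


Temperature: 6250K
5300K < 6250K ≤ 6900K → cool daylight
Classification: cool daylight


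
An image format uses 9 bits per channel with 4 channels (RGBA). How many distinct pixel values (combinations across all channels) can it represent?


Total bits = 9 bits/channel × 4 channels = 36 bits
Distinct pixel values = 2^36
= 68,719,476,736 pixel values


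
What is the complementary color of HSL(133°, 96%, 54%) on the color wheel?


Complement = opposite side of color wheel = hue + 180°
H' = (133 + 180) mod 360 = 313°
S and L unchanged.
= HSL(313°, 96%, 54%)


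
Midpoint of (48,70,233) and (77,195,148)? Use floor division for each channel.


Midpoint: each channel = ⌊(C₁+C₂)/2⌋
R: ⌊(48+77)/2⌋ = 62
G: ⌊(70+195)/2⌋ = 132
B: ⌊(233+148)/2⌋ = 190
= RGB(62, 132, 190)


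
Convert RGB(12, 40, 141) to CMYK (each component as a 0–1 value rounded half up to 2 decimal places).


R'=12/255≈0.0471, G'=40/255≈0.1569, B'=141/255≈0.5529
K = 1 - max(R',G',B') = 1 - 141/255 = 114/255 = 0.44705… → 0.45
(1-R'-K)/(1-K) simplifies to (max-R)/max with max = 141:
C = (141-12)/141 = 129/141 = 0.91489… → 0.91
M = (141-40)/141 = 101/141 = 0.71631… → 0.72
Y = (141-141)/141 = 0/141 = 0 → 0.00
= CMYK(0.91, 0.72, 0.00, 0.45)


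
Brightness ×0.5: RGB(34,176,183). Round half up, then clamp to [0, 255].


Multiply each channel by 0.5, round half up, clamp to [0, 255]
R: 34×0.5 = 17
G: 176×0.5 = 88
B: 183×0.5 = 91.5 → round → 92
= RGB(17, 88, 92)


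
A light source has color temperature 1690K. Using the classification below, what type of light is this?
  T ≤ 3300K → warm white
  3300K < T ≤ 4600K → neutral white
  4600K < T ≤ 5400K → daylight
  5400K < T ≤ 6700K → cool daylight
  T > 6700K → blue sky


Temperature: 1690K
1690K ≤ 3300K → warm white
Classification: warm white


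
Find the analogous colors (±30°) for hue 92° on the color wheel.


Base hue: 92°
Left analog: (92 - 30) mod 360 = 62°
Right analog: (92 + 30) mod 360 = 122°
Analogous hues = 62° and 122°


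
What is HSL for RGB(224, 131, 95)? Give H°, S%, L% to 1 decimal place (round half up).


Normalize: R'=224/255≈0.8784, G'=131/255≈0.5137, B'=95/255≈0.3725
Max=224/255, Min=95/255, Δ=Max-Min=129/255
L = (Max+Min)/2 = (224+95)/510 = 319/510 = 0.62549… → L = 62.5%
L > 0.5 → S = Δ/(2-Max-Min) = 129/(510-224-95) = 129/191 = 0.67539… → S = 67.5%
(the 1/255 factors cancel in S and H, so raw channel differences can be used)
Max is R' → H = 60 × (((G-B)/Δ) mod 6) = 60 × (((131-95)/129) mod 6)
  36/129 = 0.2790…
  H = 60 × 0.2790… = 16.744…° → H = 16.7°
= HSL(16.7°, 67.5%, 62.5%)


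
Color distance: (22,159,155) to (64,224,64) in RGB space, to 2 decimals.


d = √[(R₁-R₂)² + (G₁-G₂)² + (B₁-B₂)²]
d = √[(22-64)² + (159-224)² + (155-64)²]
d = √[1764 + 4225 + 8281]
d = √14270
d ≈ 119.46


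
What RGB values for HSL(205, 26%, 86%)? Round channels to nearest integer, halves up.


H=205°, S=0.26, L=0.86
C = (1-|2L-1|)×S = (1-|0.72|)×0.26 = 0.0728
H' = H/60 = 205/60 ≈ 3.4167; X = C×(1-|H' mod 2 - 1|) ≈ 0.0425
m = L - C/2 = 0.86 - 0.0364 = 0.8236
Sector ⌊H'⌋ = 3 → (R',G',B') = (0.0, ≈0.0425, 0.0728)
RGB = ((R'+m)×255, (G'+m)×255, (B'+m)×255) = (210.018, 220.847, 228.582)
Round half up → RGB(210, 221, 229)


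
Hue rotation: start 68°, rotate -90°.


New hue = (H + rotation) mod 360
New hue = (68 -90) mod 360
= -22 mod 360
= 338°


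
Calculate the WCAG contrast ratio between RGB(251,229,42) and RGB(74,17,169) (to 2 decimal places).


Linearize each sRGB channel c=v/255: c/12.92 if c ≤ 0.04045 else ((c+0.055)/1.055)^2.4
L = 0.2126×R_lin + 0.7152×G_lin + 0.0722×B_lin
Color 1 (251,229,42):
  R=251: 251/255≈0.9843 > 0.04045 → ((0.9843+0.055)/1.055)^2.4 ≈ 0.96469
  G=229: 229/255≈0.8980 > 0.04045 → ((0.8980+0.055)/1.055)^2.4 ≈ 0.78354
  B=42: 42/255≈0.1647 > 0.04045 → ((0.1647+0.055)/1.055)^2.4 ≈ 0.02315
  L1 = 0.2126×0.96469 + 0.7152×0.78354 + 0.0722×0.02315 ≈ 0.76715
Color 2 (74,17,169):
  R=74: 74/255≈0.2902 > 0.04045 → ((0.2902+0.055)/1.055)^2.4 ≈ 0.06848
  G=17: 17/255≈0.0667 > 0.04045 → ((0.0667+0.055)/1.055)^2.4 ≈ 0.00561
  B=169: 169/255≈0.6627 > 0.04045 → ((0.6627+0.055)/1.055)^2.4 ≈ 0.39676
  L2 = 0.2126×0.06848 + 0.7152×0.00561 + 0.0722×0.39676 ≈ 0.04721
Lighter = 0.76715, Darker = 0.04721
Ratio = (L_lighter + 0.05) / (L_darker + 0.05)
Ratio = (0.76715 + 0.05) / (0.04721 + 0.05) = 0.81715 / 0.09721 ≈ 8.4058
Ratio ≈ 8.41:1


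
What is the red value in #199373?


Color: #199373
R = 19 = 25
G = 93 = 147
B = 73 = 115
Red = 25


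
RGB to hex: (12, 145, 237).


R = 12 → 0C (hex)
G = 145 → 91 (hex)
B = 237 → ED (hex)
Hex = #0C91ED


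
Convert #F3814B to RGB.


F3 → 243 (R)
81 → 129 (G)
4B → 75 (B)
= RGB(243, 129, 75)


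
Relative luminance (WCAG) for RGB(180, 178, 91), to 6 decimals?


Linearize each channel (sRGB transfer function): c = v/255; c_lin = c/12.92 if c ≤ 0.04045, else ((c+0.055)/1.055)^2.4
  R: 180/255 ≈ 0.705882 > 0.04045 → ((0.705882+0.055)/1.055)^2.4 ≈ 0.456411
  G: 178/255 ≈ 0.698039 > 0.04045 → ((0.698039+0.055)/1.055)^2.4 ≈ 0.445201
  B: 91/255 ≈ 0.356863 > 0.04045 → ((0.356863+0.055)/1.055)^2.4 ≈ 0.104616
R_lin = 0.456411, G_lin = 0.445201, B_lin = 0.104616
L = 0.2126×R + 0.7152×G + 0.0722×B
L = 0.2126×0.456411 + 0.7152×0.445201 + 0.0722×0.104616
L ≈ 0.422994


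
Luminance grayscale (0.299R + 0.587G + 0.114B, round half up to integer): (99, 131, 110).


Gray = 0.299×R + 0.587×G + 0.114×B
Gray = 0.299×99 + 0.587×131 + 0.114×110
Gray = 29.601 + 76.897 + 12.540
Gray = 119.038 → round half up → 119
Gray = 119


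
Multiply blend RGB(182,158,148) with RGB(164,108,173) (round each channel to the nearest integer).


Multiply: C = A×B/255, rounded to nearest integer
R: 182×164/255 = 29848/255 ≈ 117.051 → 117
G: 158×108/255 = 17064/255 ≈ 66.918 → 67
B: 148×173/255 = 25604/255 ≈ 100.408 → 100
= RGB(117, 67, 100)


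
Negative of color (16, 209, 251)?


Invert: (255-R, 255-G, 255-B)
R: 255-16 = 239
G: 255-209 = 46
B: 255-251 = 4
= RGB(239, 46, 4)


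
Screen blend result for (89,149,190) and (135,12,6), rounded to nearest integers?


Screen: C = 255 - (255-A)×(255-B)/255, rounded to nearest integer
R: 255 - (255-89)×(255-135)/255 = 255 - 19920/255 ≈ 255 - 78.118 = 176.882 → 177
G: 255 - (255-149)×(255-12)/255 = 255 - 25758/255 ≈ 255 - 101.012 = 153.988 → 154
B: 255 - (255-190)×(255-6)/255 = 255 - 16185/255 ≈ 255 - 63.471 = 191.529 → 192
= RGB(177, 154, 192)


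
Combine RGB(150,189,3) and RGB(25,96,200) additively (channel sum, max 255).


Additive: each channel = min(255, C₁+C₂)
R: 150+25 = 175 → 175
G: 189+96 = 285 → 255
B: 3+200 = 203 → 203
= RGB(175, 255, 203)


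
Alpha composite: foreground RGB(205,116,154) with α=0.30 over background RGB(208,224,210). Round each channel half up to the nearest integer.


C = α×F + (1-α)×B, with 1-α = 0.70
R: 0.30×205 + 0.70×208 = 61.50 + 145.60 = 207.10 → 207
G: 0.30×116 + 0.70×224 = 34.80 + 156.80 = 191.60 → 192
B: 0.30×154 + 0.70×210 = 46.20 + 147.00 = 193.20 → 193
= RGB(207, 192, 193)


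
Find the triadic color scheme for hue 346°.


Triadic: equally spaced at 120° intervals
H1 = 346°
H2 = (346 + 120) mod 360 = 106°
H3 = (346 + 240) mod 360 = 226°
Triadic = 346°, 106°, 226°


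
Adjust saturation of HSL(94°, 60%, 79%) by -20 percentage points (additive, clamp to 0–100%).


Original S = 60%
Adjustment = -20 percentage points
New S = 60 + (-20) = 40
Clamp to [0, 100] → 40
= HSL(94°, 40%, 79%)


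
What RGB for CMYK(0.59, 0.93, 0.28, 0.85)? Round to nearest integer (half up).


R = 255 × (1-C) × (1-K) = 255 × 0.41 × 0.15 = 15.6825 → 16
G = 255 × (1-M) × (1-K) = 255 × 0.07 × 0.15 = 2.6775 → 3
B = 255 × (1-Y) × (1-K) = 255 × 0.72 × 0.15 = 27.54 → 28
= RGB(16, 3, 28)


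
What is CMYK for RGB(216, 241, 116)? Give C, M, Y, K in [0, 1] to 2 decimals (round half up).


R'=216/255≈0.8471, G'=241/255≈0.9451, B'=116/255≈0.4549
K = 1 - max(R',G',B') = 1 - 241/255 = 14/255 = 0.05490… → 0.05
(1-R'-K)/(1-K) simplifies to (max-R)/max with max = 241:
C = (241-216)/241 = 25/241 = 0.10373… → 0.10
M = (241-241)/241 = 0/241 = 0 → 0.00
Y = (241-116)/241 = 125/241 = 0.51867… → 0.52
= CMYK(0.10, 0.00, 0.52, 0.05)


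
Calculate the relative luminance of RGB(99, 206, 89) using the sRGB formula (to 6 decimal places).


Linearize each channel (sRGB transfer function): c = v/255; c_lin = c/12.92 if c ≤ 0.04045, else ((c+0.055)/1.055)^2.4
  R: 99/255 ≈ 0.388235 > 0.04045 → ((0.388235+0.055)/1.055)^2.4 ≈ 0.124772
  G: 206/255 ≈ 0.807843 > 0.04045 → ((0.807843+0.055)/1.055)^2.4 ≈ 0.617207
  B: 89/255 ≈ 0.349020 > 0.04045 → ((0.349020+0.055)/1.055)^2.4 ≈ 0.099899
R_lin = 0.124772, G_lin = 0.617207, B_lin = 0.099899
L = 0.2126×R + 0.7152×G + 0.0722×B
L = 0.2126×0.124772 + 0.7152×0.617207 + 0.0722×0.099899
L ≈ 0.475165


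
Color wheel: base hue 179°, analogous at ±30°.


Base hue: 179°
Left analog: (179 - 30) mod 360 = 149°
Right analog: (179 + 30) mod 360 = 209°
Analogous hues = 149° and 209°


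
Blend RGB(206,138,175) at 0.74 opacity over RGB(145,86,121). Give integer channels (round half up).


C = α×F + (1-α)×B, with 1-α = 0.26
R: 0.74×206 + 0.26×145 = 152.44 + 37.70 = 190.14 → 190
G: 0.74×138 + 0.26×86 = 102.12 + 22.36 = 124.48 → 124
B: 0.74×175 + 0.26×121 = 129.50 + 31.46 = 160.96 → 161
= RGB(190, 124, 161)


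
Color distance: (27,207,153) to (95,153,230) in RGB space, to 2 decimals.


d = √[(R₁-R₂)² + (G₁-G₂)² + (B₁-B₂)²]
d = √[(27-95)² + (207-153)² + (153-230)²]
d = √[4624 + 2916 + 5929]
d = √13469
d ≈ 116.06


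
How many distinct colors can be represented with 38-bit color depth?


Colors = 2^bits = 2^38
= 274,877,906,944 colors


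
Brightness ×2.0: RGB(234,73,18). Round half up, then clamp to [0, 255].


Multiply each channel by 2.0, round half up, clamp to [0, 255]
R: 234×2.0 = 468 → clamp → 255
G: 73×2.0 = 146
B: 18×2.0 = 36
= RGB(255, 146, 36)


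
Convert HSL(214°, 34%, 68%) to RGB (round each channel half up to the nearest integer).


H=214°, S=0.34, L=0.68
C = (1-|2L-1|)×S = (1-|0.36|)×0.34 = 0.2176
H' = H/60 = 214/60 ≈ 3.5667; X = C×(1-|H' mod 2 - 1|) ≈ 0.0943
m = L - C/2 = 0.68 - 0.1088 = 0.5712
Sector ⌊H'⌋ = 3 → (R',G',B') = (0.0, ≈0.0943, 0.2176)
RGB = ((R'+m)×255, (G'+m)×255, (B'+m)×255) = (145.656, 169.7008, 201.144)
Round half up → RGB(146, 170, 201)


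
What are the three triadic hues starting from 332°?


Triadic: equally spaced at 120° intervals
H1 = 332°
H2 = (332 + 120) mod 360 = 92°
H3 = (332 + 240) mod 360 = 212°
Triadic = 332°, 92°, 212°


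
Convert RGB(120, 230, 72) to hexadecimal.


R = 120 → 78 (hex)
G = 230 → E6 (hex)
B = 72 → 48 (hex)
Hex = #78E648


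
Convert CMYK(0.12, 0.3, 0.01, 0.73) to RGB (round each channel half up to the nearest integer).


R = 255 × (1-C) × (1-K) = 255 × 0.88 × 0.27 = 60.588 → 61
G = 255 × (1-M) × (1-K) = 255 × 0.70 × 0.27 = 48.195 → 48
B = 255 × (1-Y) × (1-K) = 255 × 0.99 × 0.27 = 68.1615 → 68
= RGB(61, 48, 68)


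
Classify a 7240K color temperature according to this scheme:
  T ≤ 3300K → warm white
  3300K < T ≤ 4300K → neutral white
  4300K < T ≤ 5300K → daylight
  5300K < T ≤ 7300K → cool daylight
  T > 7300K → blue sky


Temperature: 7240K
5300K < 7240K ≤ 7300K → cool daylight
Classification: cool daylight


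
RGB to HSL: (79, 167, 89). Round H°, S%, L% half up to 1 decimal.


Normalize: R'=79/255≈0.3098, G'=167/255≈0.6549, B'=89/255≈0.3490
Max=167/255, Min=79/255, Δ=Max-Min=88/255
L = (Max+Min)/2 = (167+79)/510 = 246/510 = 0.48235… → L = 48.2%
L ≤ 0.5 → S = Δ/(Max+Min) = 88/(167+79) = 88/246 = 0.35772… → S = 35.8%
(the 1/255 factors cancel in S and H, so raw channel differences can be used)
Max is G' → H = 60 × ((B-R)/Δ + 2) = 60 × ((89-79)/88 + 2)
  10/88 + 2 = 0.1136… + 2 = 2.1136…
  H = 60 × 2.1136… = 126.818…° → H = 126.8°
= HSL(126.8°, 35.8%, 48.2%)


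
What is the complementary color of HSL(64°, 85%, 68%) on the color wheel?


Complement = opposite side of color wheel = hue + 180°
H' = (64 + 180) mod 360 = 244°
S and L unchanged.
= HSL(244°, 85%, 68%)


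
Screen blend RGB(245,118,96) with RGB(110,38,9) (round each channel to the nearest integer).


Screen: C = 255 - (255-A)×(255-B)/255, rounded to nearest integer
R: 255 - (255-245)×(255-110)/255 = 255 - 1450/255 ≈ 255 - 5.686 = 249.314 → 249
G: 255 - (255-118)×(255-38)/255 = 255 - 29729/255 ≈ 255 - 116.584 = 138.416 → 138
B: 255 - (255-96)×(255-9)/255 = 255 - 39114/255 ≈ 255 - 153.388 = 101.612 → 102
= RGB(249, 138, 102)


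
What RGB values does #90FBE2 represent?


90 → 144 (R)
FB → 251 (G)
E2 → 226 (B)
= RGB(144, 251, 226)


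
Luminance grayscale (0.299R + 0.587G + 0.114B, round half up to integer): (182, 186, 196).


Gray = 0.299×R + 0.587×G + 0.114×B
Gray = 0.299×182 + 0.587×186 + 0.114×196
Gray = 54.418 + 109.182 + 22.344
Gray = 185.944 → round half up → 186
Gray = 186


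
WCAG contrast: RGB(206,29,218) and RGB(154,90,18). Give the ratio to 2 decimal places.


Linearize each sRGB channel c=v/255: c/12.92 if c ≤ 0.04045 else ((c+0.055)/1.055)^2.4
L = 0.2126×R_lin + 0.7152×G_lin + 0.0722×B_lin
Color 1 (206,29,218):
  R=206: 206/255≈0.8078 > 0.04045 → ((0.8078+0.055)/1.055)^2.4 ≈ 0.61721
  G=29: 29/255≈0.1137 > 0.04045 → ((0.1137+0.055)/1.055)^2.4 ≈ 0.01229
  B=218: 218/255≈0.8549 > 0.04045 → ((0.8549+0.055)/1.055)^2.4 ≈ 0.70110
  L1 = 0.2126×0.61721 + 0.7152×0.01229 + 0.0722×0.70110 ≈ 0.19062
Color 2 (154,90,18):
  R=154: 154/255≈0.6039 > 0.04045 → ((0.6039+0.055)/1.055)^2.4 ≈ 0.32314
  G=90: 90/255≈0.3529 > 0.04045 → ((0.3529+0.055)/1.055)^2.4 ≈ 0.10224
  B=18: 18/255≈0.0706 > 0.04045 → ((0.0706+0.055)/1.055)^2.4 ≈ 0.00605
  L2 = 0.2126×0.32314 + 0.7152×0.10224 + 0.0722×0.00605 ≈ 0.14226
Lighter = 0.19062, Darker = 0.14226
Ratio = (L_lighter + 0.05) / (L_darker + 0.05)
Ratio = (0.19062 + 0.05) / (0.14226 + 0.05) = 0.24062 / 0.19226 ≈ 1.2516
Ratio ≈ 1.25:1


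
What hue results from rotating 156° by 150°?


New hue = (H + rotation) mod 360
New hue = (156 + 150) mod 360
= 306 mod 360
= 306°


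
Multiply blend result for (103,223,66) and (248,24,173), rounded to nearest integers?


Multiply: C = A×B/255, rounded to nearest integer
R: 103×248/255 = 25544/255 ≈ 100.173 → 100
G: 223×24/255 = 5352/255 ≈ 20.988 → 21
B: 66×173/255 = 11418/255 ≈ 44.776 → 45
= RGB(100, 21, 45)


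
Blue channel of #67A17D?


Color: #67A17D
R = 67 = 103
G = A1 = 161
B = 7D = 125
Blue = 125


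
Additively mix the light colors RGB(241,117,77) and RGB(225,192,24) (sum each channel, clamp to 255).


Additive: each channel = min(255, C₁+C₂)
R: 241+225 = 466 → 255
G: 117+192 = 309 → 255
B: 77+24 = 101 → 101
= RGB(255, 255, 101)


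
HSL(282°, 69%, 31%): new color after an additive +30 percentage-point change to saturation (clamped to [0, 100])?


Original S = 69%
Adjustment = +30 percentage points
New S = 69 + (30) = 99
Clamp to [0, 100] → 99
= HSL(282°, 99%, 31%)


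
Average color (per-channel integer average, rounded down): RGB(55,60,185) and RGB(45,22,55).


Midpoint: each channel = ⌊(C₁+C₂)/2⌋
R: ⌊(55+45)/2⌋ = 50
G: ⌊(60+22)/2⌋ = 41
B: ⌊(185+55)/2⌋ = 120
= RGB(50, 41, 120)


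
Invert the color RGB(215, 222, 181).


Invert: (255-R, 255-G, 255-B)
R: 255-215 = 40
G: 255-222 = 33
B: 255-181 = 74
= RGB(40, 33, 74)


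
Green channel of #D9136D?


Color: #D9136D
R = D9 = 217
G = 13 = 19
B = 6D = 109
Green = 19


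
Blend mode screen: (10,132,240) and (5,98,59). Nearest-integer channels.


Screen: C = 255 - (255-A)×(255-B)/255, rounded to nearest integer
R: 255 - (255-10)×(255-5)/255 = 255 - 61250/255 ≈ 255 - 240.196 = 14.804 → 15
G: 255 - (255-132)×(255-98)/255 = 255 - 19311/255 ≈ 255 - 75.729 = 179.271 → 179
B: 255 - (255-240)×(255-59)/255 = 255 - 2940/255 ≈ 255 - 11.529 = 243.471 → 243
= RGB(15, 179, 243)


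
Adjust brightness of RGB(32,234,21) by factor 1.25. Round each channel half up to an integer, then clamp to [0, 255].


Multiply each channel by 1.25, round half up, clamp to [0, 255]
R: 32×1.25 = 40
G: 234×1.25 = 292.5 → round → 293 → clamp → 255
B: 21×1.25 = 26.25 → round → 26
= RGB(40, 255, 26)


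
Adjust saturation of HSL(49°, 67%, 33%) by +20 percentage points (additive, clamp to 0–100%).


Original S = 67%
Adjustment = +20 percentage points
New S = 67 + (20) = 87
Clamp to [0, 100] → 87
= HSL(49°, 87%, 33%)


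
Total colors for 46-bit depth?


Colors = 2^bits = 2^46
= 70,368,744,177,664 colors


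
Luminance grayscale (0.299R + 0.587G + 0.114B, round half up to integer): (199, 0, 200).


Gray = 0.299×R + 0.587×G + 0.114×B
Gray = 0.299×199 + 0.587×0 + 0.114×200
Gray = 59.501 + 0.000 + 22.800
Gray = 82.301 → round half up → 82
Gray = 82


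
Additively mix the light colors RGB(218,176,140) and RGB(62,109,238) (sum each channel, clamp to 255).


Additive: each channel = min(255, C₁+C₂)
R: 218+62 = 280 → 255
G: 176+109 = 285 → 255
B: 140+238 = 378 → 255
= RGB(255, 255, 255)


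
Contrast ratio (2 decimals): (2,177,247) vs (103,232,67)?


Linearize each sRGB channel c=v/255: c/12.92 if c ≤ 0.04045 else ((c+0.055)/1.055)^2.4
L = 0.2126×R_lin + 0.7152×G_lin + 0.0722×B_lin
Color 1 (2,177,247):
  R=2: 2/255≈0.0078 ≤ 0.04045 → 0.0078/12.92 ≈ 0.00061
  G=177: 177/255≈0.6941 > 0.04045 → ((0.6941+0.055)/1.055)^2.4 ≈ 0.43966
  B=247: 247/255≈0.9686 > 0.04045 → ((0.9686+0.055)/1.055)^2.4 ≈ 0.93011
  L1 = 0.2126×0.00061 + 0.7152×0.43966 + 0.0722×0.93011 ≈ 0.38173
Color 2 (103,232,67):
  R=103: 103/255≈0.4039 > 0.04045 → ((0.4039+0.055)/1.055)^2.4 ≈ 0.13563
  G=232: 232/255≈0.9098 > 0.04045 → ((0.9098+0.055)/1.055)^2.4 ≈ 0.80695
  B=67: 67/255≈0.2627 > 0.04045 → ((0.2627+0.055)/1.055)^2.4 ≈ 0.05613
  L2 = 0.2126×0.13563 + 0.7152×0.80695 + 0.0722×0.05613 ≈ 0.61002
Lighter = 0.61002, Darker = 0.38173
Ratio = (L_lighter + 0.05) / (L_darker + 0.05)
Ratio = (0.61002 + 0.05) / (0.38173 + 0.05) = 0.66002 / 0.43173 ≈ 1.5288
Ratio ≈ 1.53:1


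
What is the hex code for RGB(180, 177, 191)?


R = 180 → B4 (hex)
G = 177 → B1 (hex)
B = 191 → BF (hex)
Hex = #B4B1BF


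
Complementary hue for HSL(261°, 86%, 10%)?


Complement = opposite side of color wheel = hue + 180°
H' = (261 + 180) mod 360 = 81°
S and L unchanged.
= HSL(81°, 86%, 10%)


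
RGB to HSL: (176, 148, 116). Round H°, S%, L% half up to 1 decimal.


Normalize: R'=176/255≈0.6902, G'=148/255≈0.5804, B'=116/255≈0.4549
Max=176/255, Min=116/255, Δ=Max-Min=60/255
L = (Max+Min)/2 = (176+116)/510 = 292/510 = 0.57254… → L = 57.3%
L > 0.5 → S = Δ/(2-Max-Min) = 60/(510-176-116) = 60/218 = 0.27522… → S = 27.5%
(the 1/255 factors cancel in S and H, so raw channel differences can be used)
Max is R' → H = 60 × (((G-B)/Δ) mod 6) = 60 × (((148-116)/60) mod 6)
  32/60 = 0.5333…
  H = 60 × 0.5333… = 32° → H = 32.0°
= HSL(32.0°, 27.5%, 57.3%)


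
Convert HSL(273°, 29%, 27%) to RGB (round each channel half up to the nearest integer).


H=273°, S=0.29, L=0.27
C = (1-|2L-1|)×S = (1-|-0.46|)×0.29 = 0.1566
H' = H/60 = 273/60 ≈ 4.5500; X = C×(1-|H' mod 2 - 1|) = 0.08613
m = L - C/2 = 0.27 - 0.0783 = 0.1917
Sector ⌊H'⌋ = 4 → (R',G',B') = (0.08613, 0.0, 0.1566)
RGB = ((R'+m)×255, (G'+m)×255, (B'+m)×255) = (70.84665, 48.8835, 88.8165)
Round half up → RGB(71, 49, 89)


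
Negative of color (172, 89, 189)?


Invert: (255-R, 255-G, 255-B)
R: 255-172 = 83
G: 255-89 = 166
B: 255-189 = 66
= RGB(83, 166, 66)


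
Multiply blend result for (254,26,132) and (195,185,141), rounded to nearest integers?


Multiply: C = A×B/255, rounded to nearest integer
R: 254×195/255 = 49530/255 ≈ 194.235 → 194
G: 26×185/255 = 4810/255 ≈ 18.863 → 19
B: 132×141/255 = 18612/255 ≈ 72.988 → 73
= RGB(194, 19, 73)


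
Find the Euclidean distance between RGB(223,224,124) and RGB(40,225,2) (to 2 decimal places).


d = √[(R₁-R₂)² + (G₁-G₂)² + (B₁-B₂)²]
d = √[(223-40)² + (224-225)² + (124-2)²]
d = √[33489 + 1 + 14884]
d = √48374
d ≈ 219.94


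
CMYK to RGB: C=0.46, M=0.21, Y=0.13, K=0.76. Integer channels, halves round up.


R = 255 × (1-C) × (1-K) = 255 × 0.54 × 0.24 = 33.048 → 33
G = 255 × (1-M) × (1-K) = 255 × 0.79 × 0.24 = 48.348 → 48
B = 255 × (1-Y) × (1-K) = 255 × 0.87 × 0.24 = 53.244 → 53
= RGB(33, 48, 53)


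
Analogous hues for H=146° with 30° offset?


Base hue: 146°
Left analog: (146 - 30) mod 360 = 116°
Right analog: (146 + 30) mod 360 = 176°
Analogous hues = 116° and 176°


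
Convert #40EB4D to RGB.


40 → 64 (R)
EB → 235 (G)
4D → 77 (B)
= RGB(64, 235, 77)


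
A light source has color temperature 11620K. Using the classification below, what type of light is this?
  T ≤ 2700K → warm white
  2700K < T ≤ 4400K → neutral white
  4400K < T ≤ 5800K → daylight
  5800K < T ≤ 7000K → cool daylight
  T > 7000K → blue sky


Temperature: 11620K
11620K > 7000K → blue sky
Classification: blue sky


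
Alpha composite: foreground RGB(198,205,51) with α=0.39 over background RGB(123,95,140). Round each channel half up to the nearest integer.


C = α×F + (1-α)×B, with 1-α = 0.61
R: 0.39×198 + 0.61×123 = 77.22 + 75.03 = 152.25 → 152
G: 0.39×205 + 0.61×95 = 79.95 + 57.95 = 137.90 → 138
B: 0.39×51 + 0.61×140 = 19.89 + 85.40 = 105.29 → 105
= RGB(152, 138, 105)


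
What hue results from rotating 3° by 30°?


New hue = (H + rotation) mod 360
New hue = (3 + 30) mod 360
= 33 mod 360
= 33°


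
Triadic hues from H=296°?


Triadic: equally spaced at 120° intervals
H1 = 296°
H2 = (296 + 120) mod 360 = 56°
H3 = (296 + 240) mod 360 = 176°
Triadic = 296°, 56°, 176°


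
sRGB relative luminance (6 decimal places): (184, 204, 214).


Linearize each channel (sRGB transfer function): c = v/255; c_lin = c/12.92 if c ≤ 0.04045, else ((c+0.055)/1.055)^2.4
  R: 184/255 ≈ 0.721569 > 0.04045 → ((0.721569+0.055)/1.055)^2.4 ≈ 0.479320
  G: 204/255 ≈ 0.800000 > 0.04045 → ((0.800000+0.055)/1.055)^2.4 ≈ 0.603827
  B: 214/255 ≈ 0.839216 > 0.04045 → ((0.839216+0.055)/1.055)^2.4 ≈ 0.672443
R_lin = 0.479320, G_lin = 0.603827, B_lin = 0.672443
L = 0.2126×R + 0.7152×G + 0.0722×B
L = 0.2126×0.479320 + 0.7152×0.603827 + 0.0722×0.672443
L ≈ 0.582311


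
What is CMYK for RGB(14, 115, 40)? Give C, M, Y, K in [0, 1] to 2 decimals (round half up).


R'=14/255≈0.0549, G'=115/255≈0.4510, B'=40/255≈0.1569
K = 1 - max(R',G',B') = 1 - 115/255 = 140/255 = 0.54901… → 0.55
(1-R'-K)/(1-K) simplifies to (max-R)/max with max = 115:
C = (115-14)/115 = 101/115 = 0.87826… → 0.88
M = (115-115)/115 = 0/115 = 0 → 0.00
Y = (115-40)/115 = 75/115 = 0.65217… → 0.65
= CMYK(0.88, 0.00, 0.65, 0.55)


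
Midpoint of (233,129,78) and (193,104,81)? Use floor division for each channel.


Midpoint: each channel = ⌊(C₁+C₂)/2⌋
R: ⌊(233+193)/2⌋ = 213
G: ⌊(129+104)/2⌋ = 116
B: ⌊(78+81)/2⌋ = 79
= RGB(213, 116, 79)


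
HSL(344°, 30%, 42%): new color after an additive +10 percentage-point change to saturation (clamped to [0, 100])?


Original S = 30%
Adjustment = +10 percentage points
New S = 30 + (10) = 40
Clamp to [0, 100] → 40
= HSL(344°, 40%, 42%)


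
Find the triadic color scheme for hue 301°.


Triadic: equally spaced at 120° intervals
H1 = 301°
H2 = (301 + 120) mod 360 = 61°
H3 = (301 + 240) mod 360 = 181°
Triadic = 301°, 61°, 181°


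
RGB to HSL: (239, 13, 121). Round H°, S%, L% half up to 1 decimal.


Normalize: R'=239/255≈0.9373, G'=13/255≈0.0510, B'=121/255≈0.4745
Max=239/255, Min=13/255, Δ=Max-Min=226/255
L = (Max+Min)/2 = (239+13)/510 = 252/510 = 0.49411… → L = 49.4%
L ≤ 0.5 → S = Δ/(Max+Min) = 226/(239+13) = 226/252 = 0.89682… → S = 89.7%
(the 1/255 factors cancel in S and H, so raw channel differences can be used)
Max is R' → H = 60 × (((G-B)/Δ) mod 6) = 60 × (((13-121)/226) mod 6)
  (-108)/226 = -0.4778…; negative, so add 6 → 5.5221…
  H = 60 × 5.5221… = 331.327…° → H = 331.3°
= HSL(331.3°, 89.7%, 49.4%)


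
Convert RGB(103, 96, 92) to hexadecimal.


R = 103 → 67 (hex)
G = 96 → 60 (hex)
B = 92 → 5C (hex)
Hex = #67605C


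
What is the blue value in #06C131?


Color: #06C131
R = 06 = 6
G = C1 = 193
B = 31 = 49
Blue = 49


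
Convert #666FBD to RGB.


66 → 102 (R)
6F → 111 (G)
BD → 189 (B)
= RGB(102, 111, 189)


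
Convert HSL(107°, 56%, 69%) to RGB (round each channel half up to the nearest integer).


H=107°, S=0.56, L=0.69
C = (1-|2L-1|)×S = (1-|0.38|)×0.56 = 0.3472
H' = H/60 = 107/60 ≈ 1.7833; X = C×(1-|H' mod 2 - 1|) ≈ 0.0752
m = L - C/2 = 0.69 - 0.1736 = 0.5164
Sector ⌊H'⌋ = 1 → (R',G',B') = (≈0.0752, 0.3472, 0.0)
RGB = ((R'+m)×255, (G'+m)×255, (B'+m)×255) = (150.8648, 220.218, 131.682)
Round half up → RGB(151, 220, 132)


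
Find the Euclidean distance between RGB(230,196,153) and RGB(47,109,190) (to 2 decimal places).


d = √[(R₁-R₂)² + (G₁-G₂)² + (B₁-B₂)²]
d = √[(230-47)² + (196-109)² + (153-190)²]
d = √[33489 + 7569 + 1369]
d = √42427
d ≈ 205.98


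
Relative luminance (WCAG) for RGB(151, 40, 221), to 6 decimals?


Linearize each channel (sRGB transfer function): c = v/255; c_lin = c/12.92 if c ≤ 0.04045, else ((c+0.055)/1.055)^2.4
  R: 151/255 ≈ 0.592157 > 0.04045 → ((0.592157+0.055)/1.055)^2.4 ≈ 0.309469
  G: 40/255 ≈ 0.156863 > 0.04045 → ((0.156863+0.055)/1.055)^2.4 ≈ 0.021219
  B: 221/255 ≈ 0.866667 > 0.04045 → ((0.866667+0.055)/1.055)^2.4 ≈ 0.723055
R_lin = 0.309469, G_lin = 0.021219, B_lin = 0.723055
L = 0.2126×R + 0.7152×G + 0.0722×B
L = 0.2126×0.309469 + 0.7152×0.021219 + 0.0722×0.723055
L ≈ 0.133174


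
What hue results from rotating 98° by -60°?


New hue = (H + rotation) mod 360
New hue = (98 -60) mod 360
= 38 mod 360
= 38°


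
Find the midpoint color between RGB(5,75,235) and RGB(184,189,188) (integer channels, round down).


Midpoint: each channel = ⌊(C₁+C₂)/2⌋
R: ⌊(5+184)/2⌋ = 94
G: ⌊(75+189)/2⌋ = 132
B: ⌊(235+188)/2⌋ = 211
= RGB(94, 132, 211)


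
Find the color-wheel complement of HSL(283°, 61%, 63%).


Complement = opposite side of color wheel = hue + 180°
H' = (283 + 180) mod 360 = 103°
S and L unchanged.
= HSL(103°, 61%, 63%)


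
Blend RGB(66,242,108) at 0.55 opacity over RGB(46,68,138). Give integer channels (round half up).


C = α×F + (1-α)×B, with 1-α = 0.45
R: 0.55×66 + 0.45×46 = 36.30 + 20.70 = 57.00 → 57
G: 0.55×242 + 0.45×68 = 133.10 + 30.60 = 163.70 → 164
B: 0.55×108 + 0.45×138 = 59.40 + 62.10 = 121.50 → 122
= RGB(57, 164, 122)


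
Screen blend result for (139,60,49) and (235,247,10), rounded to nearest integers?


Screen: C = 255 - (255-A)×(255-B)/255, rounded to nearest integer
R: 255 - (255-139)×(255-235)/255 = 255 - 2320/255 ≈ 255 - 9.098 = 245.902 → 246
G: 255 - (255-60)×(255-247)/255 = 255 - 1560/255 ≈ 255 - 6.118 = 248.882 → 249
B: 255 - (255-49)×(255-10)/255 = 255 - 50470/255 ≈ 255 - 197.922 = 57.078 → 57
= RGB(246, 249, 57)


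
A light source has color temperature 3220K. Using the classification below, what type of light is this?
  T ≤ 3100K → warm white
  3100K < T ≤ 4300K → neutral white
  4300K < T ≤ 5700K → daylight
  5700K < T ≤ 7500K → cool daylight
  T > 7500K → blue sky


Temperature: 3220K
3100K < 3220K ≤ 4300K → neutral white
Classification: neutral white


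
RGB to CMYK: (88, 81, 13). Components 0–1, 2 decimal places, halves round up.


R'=88/255≈0.3451, G'=81/255≈0.3176, B'=13/255≈0.0510
K = 1 - max(R',G',B') = 1 - 88/255 = 167/255 = 0.65490… → 0.65
(1-R'-K)/(1-K) simplifies to (max-R)/max with max = 88:
C = (88-88)/88 = 0/88 = 0 → 0.00
M = (88-81)/88 = 7/88 = 0.07954… → 0.08
Y = (88-13)/88 = 75/88 = 0.85227… → 0.85
= CMYK(0.00, 0.08, 0.85, 0.65)


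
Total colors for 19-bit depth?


Colors = 2^bits = 2^19
= 524,288 colors


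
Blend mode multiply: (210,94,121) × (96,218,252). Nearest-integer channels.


Multiply: C = A×B/255, rounded to nearest integer
R: 210×96/255 = 20160/255 ≈ 79.059 → 79
G: 94×218/255 = 20492/255 ≈ 80.361 → 80
B: 121×252/255 = 30492/255 ≈ 119.576 → 120
= RGB(79, 80, 120)


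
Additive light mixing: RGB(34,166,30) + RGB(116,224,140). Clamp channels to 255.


Additive: each channel = min(255, C₁+C₂)
R: 34+116 = 150 → 150
G: 166+224 = 390 → 255
B: 30+140 = 170 → 170
= RGB(150, 255, 170)


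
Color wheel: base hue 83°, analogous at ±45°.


Base hue: 83°
Left analog: (83 - 45) mod 360 = 38°
Right analog: (83 + 45) mod 360 = 128°
Analogous hues = 38° and 128°


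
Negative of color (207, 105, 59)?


Invert: (255-R, 255-G, 255-B)
R: 255-207 = 48
G: 255-105 = 150
B: 255-59 = 196
= RGB(48, 150, 196)


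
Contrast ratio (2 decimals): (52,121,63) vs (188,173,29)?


Linearize each sRGB channel c=v/255: c/12.92 if c ≤ 0.04045 else ((c+0.055)/1.055)^2.4
L = 0.2126×R_lin + 0.7152×G_lin + 0.0722×B_lin
Color 1 (52,121,63):
  R=52: 52/255≈0.2039 > 0.04045 → ((0.2039+0.055)/1.055)^2.4 ≈ 0.03434
  G=121: 121/255≈0.4745 > 0.04045 → ((0.4745+0.055)/1.055)^2.4 ≈ 0.19120
  B=63: 63/255≈0.2471 > 0.04045 → ((0.2471+0.055)/1.055)^2.4 ≈ 0.04971
  L1 = 0.2126×0.03434 + 0.7152×0.19120 + 0.0722×0.04971 ≈ 0.14764
Color 2 (188,173,29):
  R=188: 188/255≈0.7373 > 0.04045 → ((0.7373+0.055)/1.055)^2.4 ≈ 0.50289
  G=173: 173/255≈0.6784 > 0.04045 → ((0.6784+0.055)/1.055)^2.4 ≈ 0.41789
  B=29: 29/255≈0.1137 > 0.04045 → ((0.1137+0.055)/1.055)^2.4 ≈ 0.01229
  L2 = 0.2126×0.50289 + 0.7152×0.41789 + 0.0722×0.01229 ≈ 0.40667
Lighter = 0.40667, Darker = 0.14764
Ratio = (L_lighter + 0.05) / (L_darker + 0.05)
Ratio = (0.40667 + 0.05) / (0.14764 + 0.05) = 0.45667 / 0.19764 ≈ 2.3107
Ratio ≈ 2.31:1


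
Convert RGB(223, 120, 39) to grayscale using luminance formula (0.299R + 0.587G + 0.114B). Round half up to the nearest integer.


Gray = 0.299×R + 0.587×G + 0.114×B
Gray = 0.299×223 + 0.587×120 + 0.114×39
Gray = 66.677 + 70.440 + 4.446
Gray = 141.563 → round half up → 142
Gray = 142


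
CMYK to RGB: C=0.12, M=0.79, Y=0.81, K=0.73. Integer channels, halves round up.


R = 255 × (1-C) × (1-K) = 255 × 0.88 × 0.27 = 60.588 → 61
G = 255 × (1-M) × (1-K) = 255 × 0.21 × 0.27 = 14.4585 → 14
B = 255 × (1-Y) × (1-K) = 255 × 0.19 × 0.27 = 13.0815 → 13
= RGB(61, 14, 13)


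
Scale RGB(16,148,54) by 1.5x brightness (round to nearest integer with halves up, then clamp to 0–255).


Multiply each channel by 1.5, round half up, clamp to [0, 255]
R: 16×1.5 = 24
G: 148×1.5 = 222
B: 54×1.5 = 81
= RGB(24, 222, 81)


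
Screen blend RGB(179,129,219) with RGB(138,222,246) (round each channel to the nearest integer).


Screen: C = 255 - (255-A)×(255-B)/255, rounded to nearest integer
R: 255 - (255-179)×(255-138)/255 = 255 - 8892/255 ≈ 255 - 34.871 = 220.129 → 220
G: 255 - (255-129)×(255-222)/255 = 255 - 4158/255 ≈ 255 - 16.306 = 238.694 → 239
B: 255 - (255-219)×(255-246)/255 = 255 - 324/255 ≈ 255 - 1.271 = 253.729 → 254
= RGB(220, 239, 254)


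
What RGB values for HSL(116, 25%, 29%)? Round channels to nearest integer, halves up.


H=116°, S=0.25, L=0.29
C = (1-|2L-1|)×S = (1-|-0.42|)×0.25 = 0.145
H' = H/60 = 116/60 ≈ 1.9333; X = C×(1-|H' mod 2 - 1|) ≈ 0.0097
m = L - C/2 = 0.29 - 0.0725 = 0.2175
Sector ⌊H'⌋ = 1 → (R',G',B') = (≈0.0097, 0.145, 0.0)
RGB = ((R'+m)×255, (G'+m)×255, (B'+m)×255) = (57.9275, 92.4375, 55.4625)
Round half up → RGB(58, 92, 55)


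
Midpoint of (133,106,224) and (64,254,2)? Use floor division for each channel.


Midpoint: each channel = ⌊(C₁+C₂)/2⌋
R: ⌊(133+64)/2⌋ = 98
G: ⌊(106+254)/2⌋ = 180
B: ⌊(224+2)/2⌋ = 113
= RGB(98, 180, 113)


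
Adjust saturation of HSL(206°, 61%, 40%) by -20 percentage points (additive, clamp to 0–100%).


Original S = 61%
Adjustment = -20 percentage points
New S = 61 + (-20) = 41
Clamp to [0, 100] → 41
= HSL(206°, 41%, 40%)


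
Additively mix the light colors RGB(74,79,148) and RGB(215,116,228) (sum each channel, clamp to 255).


Additive: each channel = min(255, C₁+C₂)
R: 74+215 = 289 → 255
G: 79+116 = 195 → 195
B: 148+228 = 376 → 255
= RGB(255, 195, 255)


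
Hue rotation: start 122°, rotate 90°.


New hue = (H + rotation) mod 360
New hue = (122 + 90) mod 360
= 212 mod 360
= 212°


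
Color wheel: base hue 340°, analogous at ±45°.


Base hue: 340°
Left analog: (340 - 45) mod 360 = 295°
Right analog: (340 + 45) mod 360 = 25°
Analogous hues = 295° and 25°


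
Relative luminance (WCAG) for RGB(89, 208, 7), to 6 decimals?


Linearize each channel (sRGB transfer function): c = v/255; c_lin = c/12.92 if c ≤ 0.04045, else ((c+0.055)/1.055)^2.4
  R: 89/255 ≈ 0.349020 > 0.04045 → ((0.349020+0.055)/1.055)^2.4 ≈ 0.099899
  G: 208/255 ≈ 0.815686 > 0.04045 → ((0.815686+0.055)/1.055)^2.4 ≈ 0.630757
  B: 7/255 ≈ 0.027451 ≤ 0.04045 → 0.027451/12.92 ≈ 0.002125
R_lin = 0.099899, G_lin = 0.630757, B_lin = 0.002125
L = 0.2126×R + 0.7152×G + 0.0722×B
L = 0.2126×0.099899 + 0.7152×0.630757 + 0.0722×0.002125
L ≈ 0.472509


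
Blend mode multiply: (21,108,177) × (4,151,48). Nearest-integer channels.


Multiply: C = A×B/255, rounded to nearest integer
R: 21×4/255 = 84/255 ≈ 0.329 → 0
G: 108×151/255 = 16308/255 ≈ 63.953 → 64
B: 177×48/255 = 8496/255 ≈ 33.318 → 33
= RGB(0, 64, 33)


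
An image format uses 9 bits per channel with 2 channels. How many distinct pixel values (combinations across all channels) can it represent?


Total bits = 9 bits/channel × 2 channels = 18 bits
Distinct pixel values = 2^18
= 262,144 pixel values


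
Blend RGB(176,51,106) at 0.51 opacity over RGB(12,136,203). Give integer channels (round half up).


C = α×F + (1-α)×B, with 1-α = 0.49
R: 0.51×176 + 0.49×12 = 89.76 + 5.88 = 95.64 → 96
G: 0.51×51 + 0.49×136 = 26.01 + 66.64 = 92.65 → 93
B: 0.51×106 + 0.49×203 = 54.06 + 99.47 = 153.53 → 154
= RGB(96, 93, 154)


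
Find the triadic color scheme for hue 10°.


Triadic: equally spaced at 120° intervals
H1 = 10°
H2 = (10 + 120) mod 360 = 130°
H3 = (10 + 240) mod 360 = 250°
Triadic = 10°, 130°, 250°


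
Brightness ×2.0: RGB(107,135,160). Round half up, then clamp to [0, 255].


Multiply each channel by 2.0, round half up, clamp to [0, 255]
R: 107×2.0 = 214
G: 135×2.0 = 270 → clamp → 255
B: 160×2.0 = 320 → clamp → 255
= RGB(214, 255, 255)


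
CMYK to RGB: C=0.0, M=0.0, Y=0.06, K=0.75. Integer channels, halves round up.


R = 255 × (1-C) × (1-K) = 255 × 1.00 × 0.25 = 63.75 → 64
G = 255 × (1-M) × (1-K) = 255 × 1.00 × 0.25 = 63.75 → 64
B = 255 × (1-Y) × (1-K) = 255 × 0.94 × 0.25 = 59.925 → 60
= RGB(64, 64, 60)


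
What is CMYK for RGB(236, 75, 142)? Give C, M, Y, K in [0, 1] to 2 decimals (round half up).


R'=236/255≈0.9255, G'=75/255≈0.2941, B'=142/255≈0.5569
K = 1 - max(R',G',B') = 1 - 236/255 = 19/255 = 0.07450… → 0.07
(1-R'-K)/(1-K) simplifies to (max-R)/max with max = 236:
C = (236-236)/236 = 0/236 = 0 → 0.00
M = (236-75)/236 = 161/236 = 0.68220… → 0.68
Y = (236-142)/236 = 94/236 = 0.39830… → 0.40
= CMYK(0.00, 0.68, 0.40, 0.07)
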